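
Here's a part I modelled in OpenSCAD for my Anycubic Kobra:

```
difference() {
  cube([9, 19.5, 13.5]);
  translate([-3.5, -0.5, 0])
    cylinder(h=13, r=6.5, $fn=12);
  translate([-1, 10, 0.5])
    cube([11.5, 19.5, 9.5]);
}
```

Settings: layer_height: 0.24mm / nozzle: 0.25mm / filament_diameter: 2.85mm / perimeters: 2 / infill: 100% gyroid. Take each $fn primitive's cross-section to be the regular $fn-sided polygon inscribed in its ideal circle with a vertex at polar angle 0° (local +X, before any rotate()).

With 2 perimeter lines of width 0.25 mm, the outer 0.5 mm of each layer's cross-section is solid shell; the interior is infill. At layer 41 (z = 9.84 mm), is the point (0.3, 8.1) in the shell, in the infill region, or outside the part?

shell

At z = 9.84 mm: the cube is present — its section is the full 9×19.5 rectangle; the r=6.5 cylinder at (-3.5, -0.5) gives a regular 12-gon of circumradius 6.5 (constant along its height); the 11.5×19.5 cube at (-1, 10) contributes its full rectangle; After the difference (first − rest): starting from the 9×19.5 cube, the r=6.5 cylinder at (-3.5, -0.5) partially overlaps it — only the 9.14 mm² overlap (of its 126.75 mm²) is removed, clipping the outline; the 11.5×19.5 cube at (-1, 10) partially overlaps it — only the 85.50 mm² overlap (of its 224.25 mm²) is removed, clipping the outline — 1 connected region. Overall, the cross-section is a single solid region. The nearest boundary edge runs (0.00, 4.88)→(0.00, 10.00); distance from the point to it = 0.30 mm. The point is inside the cross-section, 0.30 mm from the nearest boundary — within the 0.5 mm shell band (2 × 0.25).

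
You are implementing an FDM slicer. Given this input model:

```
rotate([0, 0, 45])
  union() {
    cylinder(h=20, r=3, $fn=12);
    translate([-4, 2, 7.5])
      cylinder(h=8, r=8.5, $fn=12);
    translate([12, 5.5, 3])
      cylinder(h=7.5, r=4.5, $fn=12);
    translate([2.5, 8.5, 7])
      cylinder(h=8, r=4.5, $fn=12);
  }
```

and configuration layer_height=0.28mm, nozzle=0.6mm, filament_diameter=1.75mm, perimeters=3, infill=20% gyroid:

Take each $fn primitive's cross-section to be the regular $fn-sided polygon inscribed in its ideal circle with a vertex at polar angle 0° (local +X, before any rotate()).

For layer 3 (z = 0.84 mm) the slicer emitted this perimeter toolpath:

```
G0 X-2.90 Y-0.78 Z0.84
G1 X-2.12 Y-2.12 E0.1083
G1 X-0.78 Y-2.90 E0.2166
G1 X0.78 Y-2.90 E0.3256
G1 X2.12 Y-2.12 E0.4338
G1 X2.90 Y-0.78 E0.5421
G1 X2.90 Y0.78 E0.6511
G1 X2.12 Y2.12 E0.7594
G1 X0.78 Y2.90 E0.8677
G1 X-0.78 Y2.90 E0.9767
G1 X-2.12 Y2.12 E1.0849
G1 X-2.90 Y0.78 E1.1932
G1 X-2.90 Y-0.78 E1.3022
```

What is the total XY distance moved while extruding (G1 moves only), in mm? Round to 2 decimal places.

18.64 mm

Sum the Euclidean lengths of each G1 segment: total = 18.64 mm.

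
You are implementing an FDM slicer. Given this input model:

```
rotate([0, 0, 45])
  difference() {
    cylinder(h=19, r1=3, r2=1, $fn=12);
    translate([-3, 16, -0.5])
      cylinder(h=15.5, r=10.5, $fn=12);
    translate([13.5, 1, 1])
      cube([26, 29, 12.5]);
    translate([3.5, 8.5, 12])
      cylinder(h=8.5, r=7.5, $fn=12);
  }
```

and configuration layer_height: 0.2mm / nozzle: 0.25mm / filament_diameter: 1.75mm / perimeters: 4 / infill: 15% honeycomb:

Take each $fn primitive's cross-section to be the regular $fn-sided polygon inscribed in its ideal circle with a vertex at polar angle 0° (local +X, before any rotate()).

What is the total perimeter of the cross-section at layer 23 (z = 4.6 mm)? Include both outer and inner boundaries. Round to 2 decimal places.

At z = 4.6 mm: the cone contributes a regular 12-gon of circumradius 2.516 (interpolated between r1=3 and r2=1 at t=0.242) (perimeter = 2·12·2.516·sin(180°/12) = 15.63 mm); the r=10.5 cylinder at (-3, 16) gives a regular 12-gon of circumradius 10.5 (constant along its height) (perimeter = 2·12·10.500·sin(180°/12) = 65.22 mm); the cube at (13.5, 1) (footprint 26×29) is included at this height (perimeter 110.00 mm); the cylinder at (3.5, 8.5) is not intersected at this z (z outside [12, 20.5]); Taking the first minus the rest: starting from the cone, the r=10.5 cylinder at (-3, 16) misses the remaining region (no effect); the 26×29 cube at (13.5, 1) misses the remaining region (no effect) — boundary = 15.63 mm; (whole slice rotated 45° about Z — lengths, areas and connectivity unchanged). Overall, the cross-section is a single solid region. Total boundary length (outer) = 15.63 mm.

15.63 mm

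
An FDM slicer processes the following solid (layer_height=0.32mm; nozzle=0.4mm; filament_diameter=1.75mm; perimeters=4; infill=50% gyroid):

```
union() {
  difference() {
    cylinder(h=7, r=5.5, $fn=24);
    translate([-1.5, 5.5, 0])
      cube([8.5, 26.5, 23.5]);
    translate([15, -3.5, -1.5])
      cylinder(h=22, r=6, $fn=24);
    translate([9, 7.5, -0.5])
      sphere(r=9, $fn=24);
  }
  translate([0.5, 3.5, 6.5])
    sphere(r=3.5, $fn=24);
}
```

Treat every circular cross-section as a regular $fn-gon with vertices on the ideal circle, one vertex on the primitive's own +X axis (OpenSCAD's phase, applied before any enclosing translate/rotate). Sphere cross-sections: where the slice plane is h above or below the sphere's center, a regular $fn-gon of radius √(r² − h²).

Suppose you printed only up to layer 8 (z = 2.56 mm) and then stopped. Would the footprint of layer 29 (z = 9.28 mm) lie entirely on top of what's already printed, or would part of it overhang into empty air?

part overhangs

Compare the two slices. At z = 2.56: the cylinder: section is a regular 24-gon, circumradius r=5.5 (area = (24/2)·5.500²·sin(360°/24) = 93.95 mm²); the 8.5×26.5 cube at (-1.5, 5.5) contributes its full rectangle (area 225.25 mm²); the r=6 cylinder at (15, -3.5) gives a regular 24-gon of circumradius 6 (constant along its height) (area = (24/2)·6.000²·sin(360°/24) = 111.81 mm²); the sphere at (9, 7.5): section is a regular 24-gon, circumradius = √(r²−h²) = √(9²−3.06²) = 8.464 (area = (24/2)·8.464²·sin(360°/24) = 222.49 mm²); After the difference (first − rest): starting from the r=5.5 cylinder (93.95 mm²), the 8.5×26.5 cube at (-1.5, 5.5) misses the remaining region (no effect); the r=6 cylinder at (15, -3.5) misses the remaining region (no effect); the r=9 sphere at (9, 7.5) partially overlaps it — only the 10.66 mm² overlap (of its 222.49 mm²) is removed, clipping the outline — area = 83.29 mm²; the sphere at (0.5, 3.5) is absent (|z−center|=3.940 > r=3.5); Merging all regions: only the result so far is present, so the union is just that shape — area = 83.29 mm². At z = 9.28: the cylinder does not reach this height (z outside [0, 7]); the cube at (-1.5, 5.5) is present — its section is the full 8.5×26.5 rectangle (area 225.25 mm²); the cylinder at (15, -3.5): section is a regular 24-gon, circumradius r=6 (area = (24/2)·6.000²·sin(360°/24) = 111.81 mm²); the sphere at (9, 7.5) does not reach this height (|z−center|=9.780 > r=9); After the difference (first − rest): the first operand is absent here, so nothing remains; the r=3.5 sphere at (0.5, 3.5) slices to a regular 24-gon of circumradius 2.126 (√(r²−h²) with h=2.78 from center) (area = (24/2)·2.126²·sin(360°/24) = 14.04 mm²); Combining (union): only the r=3.5 sphere at (0.5, 3.5) is present, so the union is just that shape — area = 14.04 mm². Checking containment: at z = 9.28 the cross-section extends beyond the z = 2.56 cross-section by about 2.94 mm².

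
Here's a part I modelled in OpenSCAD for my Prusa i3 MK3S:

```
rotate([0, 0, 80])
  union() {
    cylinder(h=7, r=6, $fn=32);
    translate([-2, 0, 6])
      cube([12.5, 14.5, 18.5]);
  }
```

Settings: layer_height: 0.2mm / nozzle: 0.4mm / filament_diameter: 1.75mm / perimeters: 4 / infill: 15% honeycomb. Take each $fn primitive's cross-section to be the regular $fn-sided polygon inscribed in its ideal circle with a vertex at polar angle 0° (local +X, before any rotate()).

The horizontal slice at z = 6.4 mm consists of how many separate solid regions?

1

At z = 6.4 mm: the r=6 cylinder contributes a regular 32-gon of circumradius 6; the 12.5×14.5 cube at (-2, 0) contributes its full rectangle; Combining (union): the regions partially overlap (shared area 39.83 mm²), so overlapping operands fuse into one piece — 1 connected region; (whole slice rotated 80° about Z — lengths, areas and connectivity unchanged). The result has 1 disconnected region.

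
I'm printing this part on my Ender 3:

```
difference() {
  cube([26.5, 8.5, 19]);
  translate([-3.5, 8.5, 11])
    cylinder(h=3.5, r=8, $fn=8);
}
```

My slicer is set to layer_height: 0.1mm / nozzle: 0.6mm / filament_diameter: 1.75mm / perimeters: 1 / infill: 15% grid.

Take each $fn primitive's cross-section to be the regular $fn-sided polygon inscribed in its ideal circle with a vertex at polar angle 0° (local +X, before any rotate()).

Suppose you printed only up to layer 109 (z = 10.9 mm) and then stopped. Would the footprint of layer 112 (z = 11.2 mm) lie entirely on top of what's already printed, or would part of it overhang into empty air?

Compare the two slices. At z = 10.9: the cube (footprint 26.5×8.5) is included at this height (area 225.25 mm²); the cylinder at (-3.5, 8.5) is not intersected at this z (z outside [11, 14.5]); Subtracting the remaining from the first: none of the subtracted shapes is present at this height, so the 26.5×8.5 cube is unchanged — area = 225.25 mm². At z = 11.2: the cube (footprint 26.5×8.5) is included at this height (area 225.25 mm²); the r=8 cylinder at (-3.5, 8.5) gives a regular 8-gon of circumradius 8 (constant along its height) (area = (8/2)·8.000²·sin(360°/8) = 181.02 mm²); Subtracting the remaining from the first: starting from the 26.5×8.5 cube (225.25 mm²), the r=8 cylinder at (-3.5, 8.5) partially overlaps it — only the 19.79 mm² overlap (of its 181.02 mm²) is removed, clipping the outline — area = 205.46 mm². Checking containment: the cross-section at z = 11.2 is a subset of the cross-section at z = 10.9.

entirely on top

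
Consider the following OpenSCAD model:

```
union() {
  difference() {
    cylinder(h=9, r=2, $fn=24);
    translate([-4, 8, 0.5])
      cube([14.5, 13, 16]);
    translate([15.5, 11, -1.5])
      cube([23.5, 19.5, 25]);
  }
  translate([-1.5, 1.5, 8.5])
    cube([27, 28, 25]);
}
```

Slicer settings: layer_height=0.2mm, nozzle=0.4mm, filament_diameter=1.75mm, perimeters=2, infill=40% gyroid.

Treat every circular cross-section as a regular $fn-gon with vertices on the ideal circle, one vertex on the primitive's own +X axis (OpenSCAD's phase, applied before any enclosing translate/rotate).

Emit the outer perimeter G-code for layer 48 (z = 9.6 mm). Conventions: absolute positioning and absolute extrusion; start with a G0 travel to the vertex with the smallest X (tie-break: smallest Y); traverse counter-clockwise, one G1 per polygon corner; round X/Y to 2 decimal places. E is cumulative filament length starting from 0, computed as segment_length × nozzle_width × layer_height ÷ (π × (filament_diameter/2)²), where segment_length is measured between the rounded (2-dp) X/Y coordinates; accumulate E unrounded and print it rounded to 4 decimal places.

G0 X-1.50 Y1.50 Z9.60
G1 X25.50 Y1.50 E0.8980
G1 X25.50 Y29.50 E1.8293
G1 X-1.50 Y29.50 E2.7273
G1 X-1.50 Y1.50 E3.6586

At z = 9.6 mm: the cylinder is absent (z outside [0, 9]); the cube at (-4, 8) is present — its section is the full 14.5×13 rectangle; the cube at (15.5, 11) (footprint 23.5×19.5) is included at this height; After the difference (first − rest): the first operand is absent here, so nothing remains; the cube at (-1.5, 1.5) (footprint 27×28) is included at this height; Combining (union): only the 27×28 cube at (-1.5, 1.5) is present, so the union is just that shape — 1 connected region. The outline is a single polygon with 4 vertices. Extrusion per mm of travel: 0.4 × 0.2 / (π × 0.875²) = 0.033260. Accumulating E over each segment gives final E = 3.6586.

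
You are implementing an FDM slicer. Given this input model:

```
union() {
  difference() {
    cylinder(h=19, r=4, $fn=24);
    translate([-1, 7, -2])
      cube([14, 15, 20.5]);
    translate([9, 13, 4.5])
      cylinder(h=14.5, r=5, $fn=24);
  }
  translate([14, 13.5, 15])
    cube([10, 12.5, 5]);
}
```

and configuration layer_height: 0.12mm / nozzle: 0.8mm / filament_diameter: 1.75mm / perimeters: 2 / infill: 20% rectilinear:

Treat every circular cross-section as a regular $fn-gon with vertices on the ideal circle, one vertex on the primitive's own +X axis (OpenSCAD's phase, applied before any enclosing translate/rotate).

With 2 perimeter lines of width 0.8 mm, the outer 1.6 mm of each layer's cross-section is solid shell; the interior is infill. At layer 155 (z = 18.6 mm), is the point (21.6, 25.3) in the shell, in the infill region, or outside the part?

At z = 18.6 mm: the r=4 cylinder gives a regular 24-gon of circumradius 4 (constant along its height); the cube at (-1, 7) is not intersected at this z (z outside [-2, 18.5]); the r=5 cylinder at (9, 13) contributes a regular 24-gon of circumradius 5; Taking the first minus the rest: starting from the r=4 cylinder, the r=5 cylinder at (9, 13) misses the remaining region (no effect) — 1 connected region; the cube at (14, 13.5) is present — its section is the full 10×12.5 rectangle; Taking the union: the 2 present regions are separate (no shared area or edge), so areas and boundary lengths simply add and each stays a separate island — 2 connected regions. Overall, the cross-section has 2 separate islands. The nearest boundary edge runs (14.00, 26.00)→(24.00, 26.00); distance from the point to it = 0.70 mm. (Shell/infill is judged within the island containing the point — the largest one.) The point is inside the cross-section, 0.70 mm from the nearest boundary — within the 1.6 mm shell band (2 × 0.8).

shell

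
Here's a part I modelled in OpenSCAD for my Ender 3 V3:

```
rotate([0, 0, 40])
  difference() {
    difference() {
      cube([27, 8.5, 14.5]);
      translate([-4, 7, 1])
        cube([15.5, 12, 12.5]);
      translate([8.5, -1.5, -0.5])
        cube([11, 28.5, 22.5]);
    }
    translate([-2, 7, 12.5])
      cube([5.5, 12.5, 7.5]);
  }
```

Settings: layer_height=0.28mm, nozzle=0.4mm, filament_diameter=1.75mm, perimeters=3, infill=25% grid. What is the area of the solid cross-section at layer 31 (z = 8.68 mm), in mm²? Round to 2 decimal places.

At z = 8.68 mm: the cube (footprint 27×8.5) is included at this height (area 229.50 mm²); the cube at (-4, 7) is present — its section is the full 15.5×12 rectangle (area 186.00 mm²); the cube at (8.5, -1.5) is present — its section is the full 11×28.5 rectangle (area 313.50 mm²); Subtracting the remaining from the first: starting from the 27×8.5 cube (229.50 mm²), the 15.5×12 cube at (-4, 7) partially overlaps it — only the 17.25 mm² overlap (of its 186.00 mm²) is removed, clipping the outline; the 11×28.5 cube at (8.5, -1.5) partially overlaps it — only the 89.00 mm² overlap (of its 313.50 mm²) is removed, clipping the outline — area = 123.25 mm²; the cube at (-2, 7) is absent (z outside [12.5, 20]); Taking the first minus the rest: none of the subtracted shapes is present at this height, so the result so far is unchanged — area = 123.25 mm²; (rotated 40° about Z; rotation is an isometry so areas/perimeters/island counts are preserved). Overall, the cross-section has 2 separate islands. Net area = 123.25 mm².

123.25 mm²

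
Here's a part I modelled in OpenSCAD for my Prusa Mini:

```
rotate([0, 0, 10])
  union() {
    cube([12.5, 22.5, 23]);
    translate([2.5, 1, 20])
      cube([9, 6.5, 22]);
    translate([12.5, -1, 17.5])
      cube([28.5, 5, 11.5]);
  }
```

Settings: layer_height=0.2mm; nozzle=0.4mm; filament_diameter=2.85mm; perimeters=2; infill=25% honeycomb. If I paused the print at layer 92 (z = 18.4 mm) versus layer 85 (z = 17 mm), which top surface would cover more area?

layer 92 (z = 18.4 mm)

Layer 92 (z = 18.4): the cube (footprint 12.5×22.5) is included at this height (area 281.25 mm²); the cube at (2.5, 1) is not intersected at this z (z outside [20, 42]); the cube at (12.5, -1) is present — its section is the full 28.5×5 rectangle (area 142.50 mm²); Taking the union: the 2 present regions share edge segments without overlapping in area, so areas simply add but the touching pieces fuse into one outline (the shared edge portions become interior and drop out of the boundary) — area = 423.75 mm²; (rotated 10° about Z; rotation is an isometry so areas/perimeters/island counts are preserved). So its area = 423.75 mm². Layer 85 (z = 17): the cube (footprint 12.5×22.5) is included at this height (area 281.25 mm²); the cube at (2.5, 1) is not intersected at this z (z outside [20, 42]); the cube at (12.5, -1) is absent (z outside [17.5, 29]); Combining (union): only the 12.5×22.5 cube is present, so the union is just that shape — area = 281.25 mm²; (rotated 10° about Z; rotation is an isometry so areas/perimeters/island counts are preserved). So its area = 281.25 mm². Layer 92 is larger (423.75 vs 281.25 mm²).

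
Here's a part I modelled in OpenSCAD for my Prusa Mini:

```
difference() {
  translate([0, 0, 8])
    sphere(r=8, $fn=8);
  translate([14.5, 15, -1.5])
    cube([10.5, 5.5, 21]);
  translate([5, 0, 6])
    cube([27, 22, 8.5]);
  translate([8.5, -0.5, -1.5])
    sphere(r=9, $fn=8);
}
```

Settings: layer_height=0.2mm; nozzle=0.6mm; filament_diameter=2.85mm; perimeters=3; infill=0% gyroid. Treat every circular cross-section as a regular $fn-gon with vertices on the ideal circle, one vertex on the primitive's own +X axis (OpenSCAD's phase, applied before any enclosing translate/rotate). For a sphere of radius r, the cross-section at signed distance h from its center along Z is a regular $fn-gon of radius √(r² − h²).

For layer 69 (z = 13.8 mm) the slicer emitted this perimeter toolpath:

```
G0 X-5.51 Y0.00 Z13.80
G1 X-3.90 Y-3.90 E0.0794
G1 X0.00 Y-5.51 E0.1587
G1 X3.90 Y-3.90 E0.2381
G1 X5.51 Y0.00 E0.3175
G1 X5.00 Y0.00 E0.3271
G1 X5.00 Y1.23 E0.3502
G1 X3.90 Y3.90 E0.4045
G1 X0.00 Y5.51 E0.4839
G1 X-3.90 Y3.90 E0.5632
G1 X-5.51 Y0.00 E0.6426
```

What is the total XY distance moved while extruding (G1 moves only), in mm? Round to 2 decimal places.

34.16 mm

Sum the Euclidean lengths of each G1 segment: total = 34.16 mm.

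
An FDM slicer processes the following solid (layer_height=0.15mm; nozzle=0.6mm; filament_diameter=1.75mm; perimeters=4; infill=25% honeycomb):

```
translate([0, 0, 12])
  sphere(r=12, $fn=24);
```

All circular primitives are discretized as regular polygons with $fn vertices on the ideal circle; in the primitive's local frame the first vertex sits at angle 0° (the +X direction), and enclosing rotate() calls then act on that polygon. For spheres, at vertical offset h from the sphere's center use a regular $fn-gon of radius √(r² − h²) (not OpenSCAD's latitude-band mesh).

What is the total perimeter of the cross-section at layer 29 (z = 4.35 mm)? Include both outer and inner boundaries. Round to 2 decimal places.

At z = 4.35 mm: the sphere: section is a regular 24-gon, circumradius = √(r²−h²) = √(12²−7.65²) = 9.245 (perimeter = 2·24·9.245·sin(180°/24) = 57.92 mm). Overall, the cross-section is a single solid region. Total boundary length (outer) = 57.92 mm.

57.92 mm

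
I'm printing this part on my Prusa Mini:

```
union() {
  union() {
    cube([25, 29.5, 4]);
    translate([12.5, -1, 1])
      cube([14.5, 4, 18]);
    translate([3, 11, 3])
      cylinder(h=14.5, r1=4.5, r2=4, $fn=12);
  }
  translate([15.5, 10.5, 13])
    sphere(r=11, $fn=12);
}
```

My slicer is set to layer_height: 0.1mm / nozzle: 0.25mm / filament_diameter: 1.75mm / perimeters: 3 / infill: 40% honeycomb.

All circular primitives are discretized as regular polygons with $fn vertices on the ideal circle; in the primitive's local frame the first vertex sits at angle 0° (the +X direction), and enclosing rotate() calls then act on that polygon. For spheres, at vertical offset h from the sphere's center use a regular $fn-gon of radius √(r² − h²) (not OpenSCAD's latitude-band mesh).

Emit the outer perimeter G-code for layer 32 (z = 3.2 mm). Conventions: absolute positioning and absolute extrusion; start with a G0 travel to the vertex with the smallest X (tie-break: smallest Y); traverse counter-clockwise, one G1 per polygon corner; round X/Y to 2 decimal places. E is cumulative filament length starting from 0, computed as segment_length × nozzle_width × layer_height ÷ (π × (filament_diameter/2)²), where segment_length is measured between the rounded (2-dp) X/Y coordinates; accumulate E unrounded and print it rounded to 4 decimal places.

At z = 3.2 mm: the cube (footprint 25×29.5) is included at this height; the cube at (12.5, -1) is present — its section is the full 14.5×4 rectangle; the cone at (3, 11) (r1=4.5→r2=4) has section circumradius 4.493 here — a regular 12-gon; Combining (union): the regions partially overlap (shared area 91.91 mm²), so overlapping operands fuse into one piece — 1 connected region; the sphere at (15.5, 10.5): section is a regular 12-gon, circumradius = √(r²−h²) = √(11²−9.8²) = 4.996; Combining (union): the r=11 sphere at (15.5, 10.5) lies entirely inside that combined region, so the union is just that combined region — 1 connected region. The outline is a single polygon with 13 vertices. Extrusion per mm of travel: 0.25 × 0.1 / (π × 0.875²) = 0.010394. Accumulating E over each segment gives final E = 1.2046.

G0 X-1.49 Y11.00 Z3.20
G1 X-0.89 Y8.75 E0.0242
G1 X0.00 Y7.86 E0.0373
G1 X0.00 Y0.00 E0.1190
G1 X12.50 Y0.00 E0.2489
G1 X12.50 Y-1.00 E0.2593
G1 X27.00 Y-1.00 E0.4100
G1 X27.00 Y3.00 E0.4516
G1 X25.00 Y3.00 E0.4724
G1 X25.00 Y29.50 E0.7478
G1 X0.00 Y29.50 E1.0076
G1 X0.00 Y14.14 E1.1673
G1 X-0.89 Y13.25 E1.1804
G1 X-1.49 Y11.00 E1.2046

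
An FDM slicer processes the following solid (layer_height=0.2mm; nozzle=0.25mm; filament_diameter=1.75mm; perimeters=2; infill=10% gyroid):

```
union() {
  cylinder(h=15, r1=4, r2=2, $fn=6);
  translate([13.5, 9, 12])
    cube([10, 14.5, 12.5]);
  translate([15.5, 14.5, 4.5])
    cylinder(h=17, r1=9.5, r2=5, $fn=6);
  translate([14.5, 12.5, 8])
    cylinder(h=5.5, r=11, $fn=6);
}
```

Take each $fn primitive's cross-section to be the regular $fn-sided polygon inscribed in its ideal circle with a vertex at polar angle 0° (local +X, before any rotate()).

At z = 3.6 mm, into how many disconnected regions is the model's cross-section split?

At z = 3.6 mm: the cone contributes a regular 6-gon of circumradius 3.520 (interpolated between r1=4 and r2=2 at t=0.240); the cube at (13.5, 9) is not intersected at this z (z outside [12, 24.5]); the cone at (15.5, 14.5) is not intersected at this z (z outside [4.5, 21.5]); the cylinder at (14.5, 12.5) does not reach this height (z outside [8, 13.5]); Combining (union): only the cone is present, so the union is just that shape — 1 connected region. The result has 1 disconnected region.

1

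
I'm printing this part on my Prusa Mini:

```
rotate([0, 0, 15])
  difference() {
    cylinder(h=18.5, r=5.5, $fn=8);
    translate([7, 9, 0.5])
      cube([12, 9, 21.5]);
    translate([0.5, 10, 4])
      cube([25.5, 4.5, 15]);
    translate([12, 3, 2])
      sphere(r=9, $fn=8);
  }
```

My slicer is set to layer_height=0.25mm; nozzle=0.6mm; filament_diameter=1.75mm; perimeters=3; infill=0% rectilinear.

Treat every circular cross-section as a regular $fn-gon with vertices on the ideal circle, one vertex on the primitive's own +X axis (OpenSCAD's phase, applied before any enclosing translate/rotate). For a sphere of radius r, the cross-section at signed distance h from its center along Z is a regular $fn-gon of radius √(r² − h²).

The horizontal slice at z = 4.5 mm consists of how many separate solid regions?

1

At z = 4.5 mm: the r=5.5 cylinder gives a regular 8-gon of circumradius 5.5 (constant along its height); the cube at (7, 9) is present — its section is the full 12×9 rectangle; the cube at (0.5, 10) (footprint 25.5×4.5) is included at this height; the r=9 sphere at (12, 3) slices to a regular 8-gon of circumradius 8.646 (√(r²−h²) with h=2.5 from center); After the difference (first − rest): starting from the r=5.5 cylinder, the 12×9 cube at (7, 9) misses the remaining region (no effect); the 25.5×4.5 cube at (0.5, 10) misses the remaining region (no effect); the r=9 sphere at (12, 3) partially overlaps it — only the 3.68 mm² overlap (of its 211.42 mm²) is removed, clipping the outline — 1 connected region; (rotated 15° about Z; rotation is an isometry so areas/perimeters/island counts are preserved). The result has 1 disconnected region.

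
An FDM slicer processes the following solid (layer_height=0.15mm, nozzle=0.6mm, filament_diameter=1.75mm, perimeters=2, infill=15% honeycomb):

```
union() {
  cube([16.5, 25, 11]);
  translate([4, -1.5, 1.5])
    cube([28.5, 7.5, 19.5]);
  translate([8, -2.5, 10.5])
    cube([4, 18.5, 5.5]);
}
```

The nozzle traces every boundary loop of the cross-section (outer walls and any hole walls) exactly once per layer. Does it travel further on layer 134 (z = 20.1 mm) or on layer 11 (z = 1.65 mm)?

Layer 134 (z = 20.1): the cube is absent (z outside [0, 11]); the cube at (4, -1.5) (footprint 28.5×7.5) is included at this height (perimeter 72.00 mm); the cube at (8, -2.5) is absent (z outside [10.5, 16]); Merging all regions: only the 28.5×7.5 cube at (4, -1.5) is present, so the union is just that shape — boundary = 72.00 mm. So its perimeter = 72.00 mm. Layer 11 (z = 1.65): the cube is present — its section is the full 16.5×25 rectangle (perimeter 83.00 mm); the 28.5×7.5 cube at (4, -1.5) contributes its full rectangle (perimeter 72.00 mm); the cube at (8, -2.5) is absent (z outside [10.5, 16]); Combining (union): the regions partially overlap (shared area 75.00 mm²), so the edge portions inside another operand are dropped and the merged outline is re-measured after clipping — boundary = 118.00 mm. So its perimeter = 118.00 mm. Layer 11 is larger (118.00 vs 72.00 mm).

layer 11 (z = 1.65 mm)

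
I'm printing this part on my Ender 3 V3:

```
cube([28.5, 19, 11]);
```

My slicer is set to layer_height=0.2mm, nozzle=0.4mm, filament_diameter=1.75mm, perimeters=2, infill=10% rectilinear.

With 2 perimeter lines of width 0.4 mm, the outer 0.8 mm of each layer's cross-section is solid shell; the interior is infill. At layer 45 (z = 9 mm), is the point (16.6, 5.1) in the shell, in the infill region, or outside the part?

At z = 9 mm: the 28.5×19 cube contributes its full rectangle. Overall, the cross-section is a single solid region. The nearest boundary edge runs (0.00, 0.00)→(28.50, 0.00); distance from the point to it = 5.10 mm. The point is inside the cross-section and 5.10 mm from the nearest boundary — more than the 0.8 mm shell width (2 × 0.4), so it's in the infill interior.

infill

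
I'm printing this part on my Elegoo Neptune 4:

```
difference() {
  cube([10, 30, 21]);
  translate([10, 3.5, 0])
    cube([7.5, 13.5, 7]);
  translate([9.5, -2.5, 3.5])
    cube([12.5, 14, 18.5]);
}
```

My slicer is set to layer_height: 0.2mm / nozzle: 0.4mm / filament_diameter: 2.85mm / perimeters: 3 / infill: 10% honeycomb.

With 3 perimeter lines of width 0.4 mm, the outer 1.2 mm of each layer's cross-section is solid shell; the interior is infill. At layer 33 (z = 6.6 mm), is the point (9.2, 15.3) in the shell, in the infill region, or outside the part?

shell

At z = 6.6 mm: the 10×30 cube contributes its full rectangle; the cube at (10, 3.5) is present — its section is the full 7.5×13.5 rectangle; the 12.5×14 cube at (9.5, -2.5) contributes its full rectangle; Taking the first minus the rest: starting from the 10×30 cube, the 7.5×13.5 cube at (10, 3.5) misses the remaining region (no effect); the 12.5×14 cube at (9.5, -2.5) partially overlaps it — only the 5.75 mm² overlap (of its 175.00 mm²) is removed, clipping the outline — 1 connected region. Overall, the cross-section is a single solid region. The nearest boundary edge runs (10.00, 17.00)→(10.00, 11.50); distance from the point to it = 0.80 mm. The point is inside the cross-section, 0.80 mm from the nearest boundary — within the 1.2 mm shell band (3 × 0.4).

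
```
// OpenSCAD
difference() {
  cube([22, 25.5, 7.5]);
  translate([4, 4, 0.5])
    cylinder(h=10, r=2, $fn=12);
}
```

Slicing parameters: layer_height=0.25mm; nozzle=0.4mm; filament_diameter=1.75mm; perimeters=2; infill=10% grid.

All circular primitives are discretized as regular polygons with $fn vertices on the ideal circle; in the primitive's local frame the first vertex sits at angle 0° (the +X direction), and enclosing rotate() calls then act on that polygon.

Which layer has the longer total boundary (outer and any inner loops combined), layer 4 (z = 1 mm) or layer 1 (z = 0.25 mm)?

Layer 4 (z = 1): the 22×25.5 cube contributes its full rectangle (perimeter 95.00 mm); the cylinder at (4, 4): section is a regular 12-gon, circumradius r=2 (perimeter = 2·12·2.000·sin(180°/12) = 12.42 mm); Taking the first minus the rest: starting from the 22×25.5 cube, the r=2 cylinder at (4, 4) lies wholly inside it (removes its full 12.00 mm² and its 12.42 mm outline becomes a hole wall) — boundary (outer + 1 inner loop) = 107.42 mm. So its perimeter = 107.42 mm. Layer 1 (z = 0.25): the 22×25.5 cube contributes its full rectangle (perimeter 95.00 mm); the cylinder at (4, 4) is absent (z outside [0.5, 10.5]); Subtracting the remaining from the first: none of the subtracted shapes is present at this height, so the 22×25.5 cube is unchanged — boundary = 95.00 mm. So its perimeter = 95.00 mm. Layer 4 is larger (107.42 vs 95.00 mm).

layer 4 (z = 1 mm)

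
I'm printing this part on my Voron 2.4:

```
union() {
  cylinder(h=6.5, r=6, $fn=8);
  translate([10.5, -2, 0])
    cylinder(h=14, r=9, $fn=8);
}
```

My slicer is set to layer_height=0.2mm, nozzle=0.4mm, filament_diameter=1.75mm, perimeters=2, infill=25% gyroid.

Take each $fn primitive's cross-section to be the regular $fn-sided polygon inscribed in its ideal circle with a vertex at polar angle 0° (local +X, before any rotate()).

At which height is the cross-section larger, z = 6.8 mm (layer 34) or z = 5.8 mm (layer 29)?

Layer 34 (z = 6.8): the cylinder is not intersected at this z (z outside [0, 6.5]); the r=9 cylinder at (10.5, -2) gives a regular 8-gon of circumradius 9 (constant along its height) (area = (8/2)·9.000²·sin(360°/8) = 229.10 mm²); Combining (union): only the r=9 cylinder at (10.5, -2) is present, so the union is just that shape — area = 229.10 mm². So its area = 229.10 mm². Layer 29 (z = 5.8): the r=6 cylinder contributes a regular 8-gon of circumradius 6 (area = (8/2)·6.000²·sin(360°/8) = 101.82 mm²); the r=9 cylinder at (10.5, -2) gives a regular 8-gon of circumradius 9 (constant along its height) (area = (8/2)·9.000²·sin(360°/8) = 229.10 mm²); Merging all regions: the regions partially overlap — summed areas 330.93 mm² minus the doubly-counted overlap 22.20 mm² gives 308.72 mm² — area = 308.72 mm². So its area = 308.72 mm². Layer 29 is larger (308.72 vs 229.10 mm²).

layer 29 (z = 5.8 mm)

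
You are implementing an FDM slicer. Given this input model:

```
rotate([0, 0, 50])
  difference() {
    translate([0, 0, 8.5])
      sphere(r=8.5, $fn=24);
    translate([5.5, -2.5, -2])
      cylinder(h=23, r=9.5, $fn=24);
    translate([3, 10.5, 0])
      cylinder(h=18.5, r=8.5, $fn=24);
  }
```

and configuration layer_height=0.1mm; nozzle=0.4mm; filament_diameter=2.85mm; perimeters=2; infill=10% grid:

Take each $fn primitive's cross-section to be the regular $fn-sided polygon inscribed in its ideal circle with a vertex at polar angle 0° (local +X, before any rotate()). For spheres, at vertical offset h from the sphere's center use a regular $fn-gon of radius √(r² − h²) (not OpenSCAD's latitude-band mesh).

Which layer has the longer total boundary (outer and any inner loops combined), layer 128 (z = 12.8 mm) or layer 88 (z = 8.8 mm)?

Layer 128 (z = 12.8): the r=8.5 sphere contributes a regular 24-gon of circumradius √(8.5²−4.3²) = 7.332 (perimeter = 2·24·7.332·sin(180°/24) = 45.94 mm); the r=9.5 cylinder at (5.5, -2.5) gives a regular 24-gon of circumradius 9.5 (constant along its height) (perimeter = 2·24·9.500·sin(180°/24) = 59.52 mm); the r=8.5 cylinder at (3, 10.5) contributes a regular 24-gon of circumradius 8.5 (perimeter = 2·24·8.500·sin(180°/24) = 53.25 mm); Subtracting the remaining from the first: starting from the r=8.5 sphere, the r=9.5 cylinder at (5.5, -2.5) partially overlaps it — only the 117.83 mm² overlap (of its 280.30 mm²) is removed, clipping the outline; the r=8.5 cylinder at (3, 10.5) partially overlaps it — only the 12.98 mm² overlap (of its 224.40 mm²) is removed, clipping the outline — boundary = 29.76 mm; (rotated 50° about Z; rotation is an isometry so areas/perimeters/island counts are preserved). So its perimeter = 29.76 mm. Layer 88 (z = 8.8): the r=8.5 sphere slices to a regular 24-gon of circumradius 8.495 (√(r²−h²) with h=0.3 from center) (perimeter = 2·24·8.495·sin(180°/24) = 53.22 mm); the r=9.5 cylinder at (5.5, -2.5) contributes a regular 24-gon of circumradius 9.5 (perimeter = 2·24·9.500·sin(180°/24) = 59.52 mm); the r=8.5 cylinder at (3, 10.5) gives a regular 24-gon of circumradius 8.5 (constant along its height) (perimeter = 2·24·8.500·sin(180°/24) = 53.25 mm); After the difference (first − rest): starting from the r=8.5 sphere, the r=9.5 cylinder at (5.5, -2.5) partially overlaps it — only the 144.61 mm² overlap (of its 280.30 mm²) is removed, clipping the outline; the r=8.5 cylinder at (3, 10.5) partially overlaps it — only the 23.24 mm² overlap (of its 224.40 mm²) is removed, clipping the outline — boundary = 37.05 mm; (rotated 50° about Z; rotation is an isometry so areas/perimeters/island counts are preserved). So its perimeter = 37.05 mm. Layer 88 is larger (37.05 vs 29.76 mm).

layer 88 (z = 8.8 mm)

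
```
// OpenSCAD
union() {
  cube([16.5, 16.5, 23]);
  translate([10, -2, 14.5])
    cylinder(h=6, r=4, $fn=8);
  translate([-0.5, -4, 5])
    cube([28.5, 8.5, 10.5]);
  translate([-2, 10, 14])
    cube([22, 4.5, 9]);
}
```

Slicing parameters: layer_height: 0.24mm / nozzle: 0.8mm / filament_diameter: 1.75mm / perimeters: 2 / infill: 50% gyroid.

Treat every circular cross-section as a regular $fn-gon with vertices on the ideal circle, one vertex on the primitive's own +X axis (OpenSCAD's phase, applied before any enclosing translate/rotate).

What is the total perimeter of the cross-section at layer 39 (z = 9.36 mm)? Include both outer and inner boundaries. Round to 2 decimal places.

98.00 mm

At z = 9.36 mm: the cube is present — its section is the full 16.5×16.5 rectangle (perimeter 66.00 mm); the cylinder at (10, -2) does not reach this height (z outside [14.5, 20.5]); the cube at (-0.5, -4) (footprint 28.5×8.5) is included at this height (perimeter 74.00 mm); the cube at (-2, 10) is absent (z outside [14, 23]); Taking the union: the regions partially overlap (shared area 74.25 mm²), so the edge portions inside another operand are dropped and the merged outline is re-measured after clipping — boundary = 98.00 mm. Overall, the cross-section is a single solid region. Total boundary length (outer) = 98.00 mm.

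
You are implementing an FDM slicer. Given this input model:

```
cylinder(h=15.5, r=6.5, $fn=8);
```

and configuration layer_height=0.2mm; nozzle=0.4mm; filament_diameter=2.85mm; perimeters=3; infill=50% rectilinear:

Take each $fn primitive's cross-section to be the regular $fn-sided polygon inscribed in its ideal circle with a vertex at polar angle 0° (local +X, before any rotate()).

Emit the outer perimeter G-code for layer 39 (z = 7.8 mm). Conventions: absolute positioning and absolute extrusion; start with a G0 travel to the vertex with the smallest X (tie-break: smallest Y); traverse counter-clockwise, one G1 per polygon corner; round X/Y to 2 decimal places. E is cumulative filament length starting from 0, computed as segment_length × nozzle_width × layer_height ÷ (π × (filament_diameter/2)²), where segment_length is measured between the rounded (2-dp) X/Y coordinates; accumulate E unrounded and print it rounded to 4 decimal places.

G0 X-6.50 Y0.00 Z7.80
G1 X-4.60 Y-4.60 E0.0624
G1 X0.00 Y-6.50 E0.1248
G1 X4.60 Y-4.60 E0.1872
G1 X6.50 Y0.00 E0.2497
G1 X4.60 Y4.60 E0.3121
G1 X0.00 Y6.50 E0.3745
G1 X-4.60 Y4.60 E0.4369
G1 X-6.50 Y0.00 E0.4993

At z = 7.8 mm: the cylinder: section is a regular 8-gon, circumradius r=6.5. The outline is a single polygon with 8 vertices. Extrusion per mm of travel: 0.4 × 0.2 / (π × 1.425²) = 0.012540. Accumulating E over each segment gives final E = 0.4993.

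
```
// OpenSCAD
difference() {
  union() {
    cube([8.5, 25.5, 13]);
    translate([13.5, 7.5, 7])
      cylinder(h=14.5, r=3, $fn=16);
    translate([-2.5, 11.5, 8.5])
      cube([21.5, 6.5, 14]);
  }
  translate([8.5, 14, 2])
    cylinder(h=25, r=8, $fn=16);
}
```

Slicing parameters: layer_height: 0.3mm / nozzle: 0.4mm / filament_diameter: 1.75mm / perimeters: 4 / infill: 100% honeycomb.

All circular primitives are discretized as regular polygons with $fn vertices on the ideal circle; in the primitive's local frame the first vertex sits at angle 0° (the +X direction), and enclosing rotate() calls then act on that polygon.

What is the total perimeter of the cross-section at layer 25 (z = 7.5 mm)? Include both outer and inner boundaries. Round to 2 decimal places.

93.97 mm

At z = 7.5 mm: the cube is present — its section is the full 8.5×25.5 rectangle (perimeter 68.00 mm); the r=3 cylinder at (13.5, 7.5) contributes a regular 16-gon of circumradius 3 (perimeter = 2·16·3.000·sin(180°/16) = 18.73 mm); the cube at (-2.5, 11.5) is not intersected at this z (z outside [8.5, 22.5]); Combining (union): the 2 present regions are separate (no shared area or edge), so areas and boundary lengths simply add and each stays a separate island — boundary = 86.73 mm; the r=8 cylinder at (8.5, 14) gives a regular 16-gon of circumradius 8 (constant along its height) (perimeter = 2·16·8.000·sin(180°/16) = 49.94 mm); After the difference (first − rest): starting from the result so far, the r=8 cylinder at (8.5, 14) partially overlaps it — only the 108.91 mm² overlap (of its 195.93 mm²) is removed, clipping the outline — boundary = 93.97 mm. Overall, the cross-section has 2 separate islands. Total boundary length (outer) = 93.97 mm.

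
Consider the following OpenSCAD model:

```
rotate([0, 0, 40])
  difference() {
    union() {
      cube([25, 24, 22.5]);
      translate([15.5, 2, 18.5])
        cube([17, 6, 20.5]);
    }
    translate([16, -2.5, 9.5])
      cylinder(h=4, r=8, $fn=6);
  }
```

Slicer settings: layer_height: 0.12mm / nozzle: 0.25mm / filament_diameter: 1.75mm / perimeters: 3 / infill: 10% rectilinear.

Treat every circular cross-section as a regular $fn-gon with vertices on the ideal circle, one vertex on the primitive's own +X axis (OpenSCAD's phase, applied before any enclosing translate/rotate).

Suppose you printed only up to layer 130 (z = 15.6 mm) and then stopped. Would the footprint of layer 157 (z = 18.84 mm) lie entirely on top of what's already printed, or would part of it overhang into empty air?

Compare the two slices. At z = 15.6: the 25×24 cube contributes its full rectangle (area 600.00 mm²); the cube at (15.5, 2) is not intersected at this z (z outside [18.5, 39]); Taking the union: only the 25×24 cube is present, so the union is just that shape — area = 600.00 mm²; the cylinder at (16, -2.5) is absent (z outside [9.5, 13.5]); After the difference (first − rest): none of the subtracted shapes is present at this height, so the result so far is unchanged — area = 600.00 mm²; (rotated 40° about Z; rotation is an isometry so areas/perimeters/island counts are preserved). At z = 18.84: the cube (footprint 25×24) is included at this height (area 600.00 mm²); the cube at (15.5, 2) (footprint 17×6) is included at this height (area 102.00 mm²); Merging all regions: the regions partially overlap — summed areas 702.00 mm² minus the doubly-counted overlap 57.00 mm² gives 645.00 mm² — area = 645.00 mm²; the cylinder at (16, -2.5) does not reach this height (z outside [9.5, 13.5]); Subtracting the remaining from the first: none of the subtracted shapes is present at this height, so that combined region is unchanged — area = 645.00 mm²; (rotated 40° about Z; rotation is an isometry so areas/perimeters/island counts are preserved). Checking containment: at z = 18.84 the cross-section extends beyond the z = 15.6 cross-section by about 45.00 mm².

part overhangs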